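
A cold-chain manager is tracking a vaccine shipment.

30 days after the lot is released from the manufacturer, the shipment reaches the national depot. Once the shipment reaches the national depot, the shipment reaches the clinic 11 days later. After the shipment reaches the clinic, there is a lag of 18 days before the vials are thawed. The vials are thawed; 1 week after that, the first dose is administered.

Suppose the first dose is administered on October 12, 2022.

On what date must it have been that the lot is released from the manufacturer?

The first dose is administered: Oct 12, 2022.
The vials are thawed: Oct 12, 2022 − 1 week = Oct 5, 2022.
The shipment reaches the clinic: Oct 5, 2022 − 18 days = Sep 17, 2022.
The shipment reaches the national depot: Sep 17, 2022 − 11 days = Sep 6, 2022.
The lot is released from the manufacturer: Sep 6, 2022 − 30 days = Aug 7, 2022.

August 7, 2022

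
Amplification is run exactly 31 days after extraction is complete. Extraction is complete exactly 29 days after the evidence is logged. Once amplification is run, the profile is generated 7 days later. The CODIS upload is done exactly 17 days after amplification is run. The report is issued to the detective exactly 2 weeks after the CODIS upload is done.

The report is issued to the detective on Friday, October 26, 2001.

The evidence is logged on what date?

Friday, July 27, 2001

The report is issued to the detective: Oct 26, 2001.
The CODIS upload is done: Oct 26, 2001 − 2 weeks = Oct 12, 2001.
Amplification is run: Oct 12, 2001 − 17 days = Sep 25, 2001.
Extraction is complete: Sep 25, 2001 − 31 days = Aug 25, 2001.
The evidence is logged: Aug 25, 2001 − 29 days = Jul 27, 2001.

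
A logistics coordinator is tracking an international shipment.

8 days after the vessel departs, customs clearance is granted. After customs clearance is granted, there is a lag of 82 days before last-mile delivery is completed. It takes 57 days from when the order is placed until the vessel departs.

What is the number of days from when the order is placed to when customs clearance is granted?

65 days

Causal path: the order is placed → the vessel departs → customs clearance is granted.
Total delay along the path: 57 + 8 = 65 days.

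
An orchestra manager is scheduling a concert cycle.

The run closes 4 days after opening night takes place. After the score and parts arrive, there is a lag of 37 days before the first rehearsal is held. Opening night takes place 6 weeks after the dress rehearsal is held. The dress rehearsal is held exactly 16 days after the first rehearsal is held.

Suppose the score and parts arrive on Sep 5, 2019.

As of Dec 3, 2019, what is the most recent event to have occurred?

The score and parts arrive: Sep 5, 2019.
The first rehearsal is held: Sep 5, 2019 + 37 days = Oct 12, 2019.
The dress rehearsal is held: Oct 12, 2019 + 16 days = Oct 28, 2019.
Opening night takes place: Oct 28, 2019 + 6 weeks = Dec 9, 2019.
The run closes: Dec 9, 2019 + 4 days = Dec 13, 2019.
Dec 3, 2019 falls between when the dress rehearsal is held (Oct 28, 2019) and when opening night takes place (Dec 9, 2019).

The dress rehearsal is held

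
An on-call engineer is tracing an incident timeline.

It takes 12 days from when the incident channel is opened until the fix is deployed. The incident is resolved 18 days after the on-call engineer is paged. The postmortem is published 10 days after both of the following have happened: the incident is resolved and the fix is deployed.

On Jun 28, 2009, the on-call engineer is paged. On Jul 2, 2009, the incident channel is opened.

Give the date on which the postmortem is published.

Jul 26, 2009

The on-call engineer is paged: Jun 28, 2009.
The incident is resolved: Jun 28, 2009 + 18 days = Jul 16, 2009.
The incident channel is opened: Jul 2, 2009.
The fix is deployed: Jul 2, 2009 + 12 days = Jul 14, 2009.
Both prerequisites met — the incident is resolved (Jul 16, 2009), the fix is deployed (Jul 14, 2009); the later is Jul 16, 2009.
The postmortem is published: Jul 16, 2009 + 10 days = Jul 26, 2009.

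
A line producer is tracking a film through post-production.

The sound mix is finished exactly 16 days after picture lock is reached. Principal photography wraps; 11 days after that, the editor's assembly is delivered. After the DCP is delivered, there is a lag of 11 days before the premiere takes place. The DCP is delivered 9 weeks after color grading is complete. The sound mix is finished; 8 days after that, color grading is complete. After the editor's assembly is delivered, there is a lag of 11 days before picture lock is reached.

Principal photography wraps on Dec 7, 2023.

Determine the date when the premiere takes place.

Apr 5, 2024

Principal photography wraps: Dec 7, 2023.
The editor's assembly is delivered: Dec 7, 2023 + 11 days = Dec 18, 2023.
Picture lock is reached: Dec 18, 2023 + 11 days = Dec 29, 2023.
The sound mix is finished: Dec 29, 2023 + 16 days = Jan 14, 2024.
Color grading is complete: Jan 14, 2024 + 8 days = Jan 22, 2024.
The DCP is delivered: Jan 22, 2024 + 9 weeks = Mar 25, 2024.
The premiere takes place: Mar 25, 2024 + 11 days = Apr 5, 2024.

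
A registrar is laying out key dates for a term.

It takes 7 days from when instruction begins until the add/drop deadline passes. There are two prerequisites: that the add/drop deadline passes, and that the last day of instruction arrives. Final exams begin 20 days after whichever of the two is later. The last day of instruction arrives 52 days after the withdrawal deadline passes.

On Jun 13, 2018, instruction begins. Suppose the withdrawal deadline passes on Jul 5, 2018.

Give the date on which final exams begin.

Instruction begins: Jun 13, 2018.
The add/drop deadline passes: Jun 13, 2018 + 7 days = Jun 20, 2018.
The withdrawal deadline passes: Jul 5, 2018.
The last day of instruction arrives: Jul 5, 2018 + 52 days = Aug 26, 2018.
Both prerequisites met — the add/drop deadline passes (Jun 20, 2018), the last day of instruction arrives (Aug 26, 2018); the later is Aug 26, 2018.
Final exams begin: Aug 26, 2018 + 20 days = Sep 15, 2018.

Sep 15, 2018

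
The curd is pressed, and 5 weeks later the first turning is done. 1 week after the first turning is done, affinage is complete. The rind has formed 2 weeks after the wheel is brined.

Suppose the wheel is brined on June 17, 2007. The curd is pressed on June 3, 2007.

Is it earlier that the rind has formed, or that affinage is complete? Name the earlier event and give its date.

The wheel is brined: Jun 17, 2007.
The rind has formed: Jun 17, 2007 + 2 weeks = Jul 1, 2007.
The curd is pressed: Jun 3, 2007.
The first turning is done: Jun 3, 2007 + 5 weeks = Jul 8, 2007.
Affinage is complete: Jul 8, 2007 + 1 week = Jul 15, 2007.
Comparing: the rind has formed on Jul 1, 2007 vs affinage is complete on Jul 15, 2007. Earlier: the rind has formed.

The rind has formed — July 1, 2007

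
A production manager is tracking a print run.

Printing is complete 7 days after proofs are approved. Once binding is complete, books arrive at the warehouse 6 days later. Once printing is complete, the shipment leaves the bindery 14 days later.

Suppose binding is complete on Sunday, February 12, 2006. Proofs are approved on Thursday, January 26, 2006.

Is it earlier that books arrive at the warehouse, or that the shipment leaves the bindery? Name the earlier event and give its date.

Binding is complete: Feb 12, 2006.
Books arrive at the warehouse: Feb 12, 2006 + 6 days = Feb 18, 2006.
Proofs are approved: Jan 26, 2006.
Printing is complete: Jan 26, 2006 + 7 days = Feb 2, 2006.
The shipment leaves the bindery: Feb 2, 2006 + 14 days = Feb 16, 2006.
Comparing: books arrive at the warehouse on Feb 18, 2006 vs the shipment leaves the bindery on Feb 16, 2006. Earlier: the shipment leaves the bindery.

The shipment leaves the bindery — Thursday, February 16, 2006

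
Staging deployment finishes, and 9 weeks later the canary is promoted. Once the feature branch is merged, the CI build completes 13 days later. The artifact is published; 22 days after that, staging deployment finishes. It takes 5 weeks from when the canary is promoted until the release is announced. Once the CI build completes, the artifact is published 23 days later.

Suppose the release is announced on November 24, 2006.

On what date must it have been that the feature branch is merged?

The release is announced: Nov 24, 2006.
The canary is promoted: Nov 24, 2006 − 5 weeks = Oct 20, 2006.
Staging deployment finishes: Oct 20, 2006 − 9 weeks = Aug 18, 2006.
The artifact is published: Aug 18, 2006 − 22 days = Jul 27, 2006.
The CI build completes: Jul 27, 2006 − 23 days = Jul 4, 2006.
The feature branch is merged: Jul 4, 2006 − 13 days = Jun 21, 2006.

June 21, 2006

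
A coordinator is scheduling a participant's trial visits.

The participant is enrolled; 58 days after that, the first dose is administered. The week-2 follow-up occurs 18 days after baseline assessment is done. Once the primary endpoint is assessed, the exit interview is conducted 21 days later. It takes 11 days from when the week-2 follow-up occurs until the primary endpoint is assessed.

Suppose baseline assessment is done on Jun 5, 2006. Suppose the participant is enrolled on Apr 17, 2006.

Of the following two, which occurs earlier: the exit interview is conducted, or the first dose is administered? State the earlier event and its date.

Baseline assessment is done: Jun 5, 2006.
The week-2 follow-up occurs: Jun 5, 2006 + 18 days = Jun 23, 2006.
The primary endpoint is assessed: Jun 23, 2006 + 11 days = Jul 4, 2006.
The exit interview is conducted: Jul 4, 2006 + 21 days = Jul 25, 2006.
The participant is enrolled: Apr 17, 2006.
The first dose is administered: Apr 17, 2006 + 58 days = Jun 14, 2006.
Comparing: the exit interview is conducted on Jul 25, 2006 vs the first dose is administered on Jun 14, 2006. Earlier: the first dose is administered.

The first dose is administered — Jun 14, 2006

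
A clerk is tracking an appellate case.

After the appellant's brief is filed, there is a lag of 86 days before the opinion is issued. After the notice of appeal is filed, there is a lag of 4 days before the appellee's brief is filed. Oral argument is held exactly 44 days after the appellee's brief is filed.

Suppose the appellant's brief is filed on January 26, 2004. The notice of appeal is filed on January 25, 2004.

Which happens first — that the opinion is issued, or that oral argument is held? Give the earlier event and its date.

Oral argument is held — March 13, 2004

The appellant's brief is filed: Jan 26, 2004.
The opinion is issued: Jan 26, 2004 + 86 days = Apr 21, 2004.
The notice of appeal is filed: Jan 25, 2004.
The appellee's brief is filed: Jan 25, 2004 + 4 days = Jan 29, 2004.
Oral argument is held: Jan 29, 2004 + 44 days = Mar 13, 2004.
Comparing: the opinion is issued on Apr 21, 2004 vs oral argument is held on Mar 13, 2004. Earlier: oral argument is held.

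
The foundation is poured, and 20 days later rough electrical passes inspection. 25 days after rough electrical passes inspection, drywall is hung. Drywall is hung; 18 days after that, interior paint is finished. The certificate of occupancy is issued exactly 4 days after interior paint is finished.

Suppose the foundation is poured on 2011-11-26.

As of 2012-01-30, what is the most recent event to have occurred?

The foundation is poured: Nov 26, 2011.
Rough electrical passes inspection: Nov 26, 2011 + 20 days = Dec 16, 2011.
Drywall is hung: Dec 16, 2011 + 25 days = Jan 10, 2012.
Interior paint is finished: Jan 10, 2012 + 18 days = Jan 28, 2012.
The certificate of occupancy is issued: Jan 28, 2012 + 4 days = Feb 1, 2012.
Jan 30, 2012 falls between when interior paint is finished (Jan 28, 2012) and when the certificate of occupancy is issued (Feb 1, 2012).

Interior paint is finished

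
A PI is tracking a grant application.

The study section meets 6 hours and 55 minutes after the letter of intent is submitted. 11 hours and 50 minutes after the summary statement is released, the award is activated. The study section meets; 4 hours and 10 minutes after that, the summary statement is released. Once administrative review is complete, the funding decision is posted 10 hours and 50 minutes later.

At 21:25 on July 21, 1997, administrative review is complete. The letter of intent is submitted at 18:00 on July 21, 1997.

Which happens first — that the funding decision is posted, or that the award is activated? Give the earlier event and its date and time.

The funding decision is posted — 08:15 on July 22, 1997

Administrative review is complete: 21:25 Jul 21, 1997.
The funding decision is posted: 21:25 Jul 21, 1997 + 10h50m = 08:15 Jul 22, 1997.
The letter of intent is submitted: 18:00 Jul 21, 1997.
The study section meets: 18:00 Jul 21, 1997 + 6h55m = 00:55 Jul 22, 1997.
The summary statement is released: 00:55 Jul 22, 1997 + 4h10m = 05:05 Jul 22, 1997.
The award is activated: 05:05 Jul 22, 1997 + 11h50m = 16:55 Jul 22, 1997.
Comparing: the funding decision is posted at 08:15 Jul 22, 1997 vs the award is activated at 16:55 Jul 22, 1997. Earlier: the funding decision is posted.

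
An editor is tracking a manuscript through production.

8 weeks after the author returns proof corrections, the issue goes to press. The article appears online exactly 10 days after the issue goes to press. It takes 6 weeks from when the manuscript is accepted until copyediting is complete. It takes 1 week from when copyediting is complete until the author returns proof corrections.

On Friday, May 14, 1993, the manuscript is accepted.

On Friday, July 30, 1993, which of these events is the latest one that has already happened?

The author returns proof corrections

The manuscript is accepted: May 14, 1993.
Copyediting is complete: May 14, 1993 + 6 weeks = Jun 25, 1993.
The author returns proof corrections: Jun 25, 1993 + 1 week = Jul 2, 1993.
The issue goes to press: Jul 2, 1993 + 8 weeks = Aug 27, 1993.
The article appears online: Aug 27, 1993 + 10 days = Sep 6, 1993.
Jul 30, 1993 falls between when the author returns proof corrections (Jul 2, 1993) and when the issue goes to press (Aug 27, 1993).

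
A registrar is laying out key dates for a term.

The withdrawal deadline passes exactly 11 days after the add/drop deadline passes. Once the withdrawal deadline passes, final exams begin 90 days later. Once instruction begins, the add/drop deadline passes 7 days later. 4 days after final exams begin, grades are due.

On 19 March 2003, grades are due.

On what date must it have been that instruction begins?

27 November 2002

Grades are due: Mar 19, 2003.
Final exams begin: Mar 19, 2003 − 4 days = Mar 15, 2003.
The withdrawal deadline passes: Mar 15, 2003 − 90 days = Dec 15, 2002.
The add/drop deadline passes: Dec 15, 2002 − 11 days = Dec 4, 2002.
Instruction begins: Dec 4, 2002 − 7 days = Nov 27, 2002.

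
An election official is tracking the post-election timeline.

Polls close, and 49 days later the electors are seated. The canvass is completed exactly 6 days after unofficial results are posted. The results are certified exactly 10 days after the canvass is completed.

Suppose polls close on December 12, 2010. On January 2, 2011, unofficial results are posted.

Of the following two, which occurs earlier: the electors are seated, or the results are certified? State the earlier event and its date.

Polls close: Dec 12, 2010.
The electors are seated: Dec 12, 2010 + 49 days = Jan 30, 2011.
Unofficial results are posted: Jan 2, 2011.
The canvass is completed: Jan 2, 2011 + 6 days = Jan 8, 2011.
The results are certified: Jan 8, 2011 + 10 days = Jan 18, 2011.
Comparing: the electors are seated on Jan 30, 2011 vs the results are certified on Jan 18, 2011. Earlier: the results are certified.

The results are certified — January 18, 2011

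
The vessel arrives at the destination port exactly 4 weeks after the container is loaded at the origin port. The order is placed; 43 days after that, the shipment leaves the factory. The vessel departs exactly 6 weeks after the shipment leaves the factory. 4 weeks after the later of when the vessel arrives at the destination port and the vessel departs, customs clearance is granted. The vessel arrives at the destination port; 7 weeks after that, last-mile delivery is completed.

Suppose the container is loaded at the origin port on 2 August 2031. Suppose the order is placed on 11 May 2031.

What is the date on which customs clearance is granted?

The container is loaded at the origin port: Aug 2, 2031.
The vessel arrives at the destination port: Aug 2, 2031 + 4 weeks = Aug 30, 2031.
The order is placed: May 11, 2031.
The shipment leaves the factory: May 11, 2031 + 43 days = Jun 23, 2031.
The vessel departs: Jun 23, 2031 + 6 weeks = Aug 4, 2031.
Both prerequisites met — the vessel arrives at the destination port (Aug 30, 2031), the vessel departs (Aug 4, 2031); the later is Aug 30, 2031.
Customs clearance is granted: Aug 30, 2031 + 4 weeks = Sep 27, 2031.

27 September 2031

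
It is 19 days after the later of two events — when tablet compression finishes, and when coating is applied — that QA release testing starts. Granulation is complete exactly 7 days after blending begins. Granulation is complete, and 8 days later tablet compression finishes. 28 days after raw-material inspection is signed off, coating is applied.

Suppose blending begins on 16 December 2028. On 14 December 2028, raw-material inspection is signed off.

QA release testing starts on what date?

30 January 2029

Blending begins: Dec 16, 2028.
Granulation is complete: Dec 16, 2028 + 7 days = Dec 23, 2028.
Tablet compression finishes: Dec 23, 2028 + 8 days = Dec 31, 2028.
Raw-material inspection is signed off: Dec 14, 2028.
Coating is applied: Dec 14, 2028 + 28 days = Jan 11, 2029.
Both prerequisites met — tablet compression finishes (Dec 31, 2028), coating is applied (Jan 11, 2029); the later is Jan 11, 2029.
QA release testing starts: Jan 11, 2029 + 19 days = Jan 30, 2029.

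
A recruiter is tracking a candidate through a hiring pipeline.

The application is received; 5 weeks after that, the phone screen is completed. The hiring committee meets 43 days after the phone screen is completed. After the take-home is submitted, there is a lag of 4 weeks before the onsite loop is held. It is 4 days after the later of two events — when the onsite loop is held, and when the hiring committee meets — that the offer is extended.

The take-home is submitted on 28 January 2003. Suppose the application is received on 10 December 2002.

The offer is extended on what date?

2 March 2003

The take-home is submitted: Jan 28, 2003.
The onsite loop is held: Jan 28, 2003 + 4 weeks = Feb 25, 2003.
The application is received: Dec 10, 2002.
The phone screen is completed: Dec 10, 2002 + 5 weeks = Jan 14, 2003.
The hiring committee meets: Jan 14, 2003 + 43 days = Feb 26, 2003.
Both prerequisites met — the onsite loop is held (Feb 25, 2003), the hiring committee meets (Feb 26, 2003); the later is Feb 26, 2003.
The offer is extended: Feb 26, 2003 + 4 days = Mar 2, 2003.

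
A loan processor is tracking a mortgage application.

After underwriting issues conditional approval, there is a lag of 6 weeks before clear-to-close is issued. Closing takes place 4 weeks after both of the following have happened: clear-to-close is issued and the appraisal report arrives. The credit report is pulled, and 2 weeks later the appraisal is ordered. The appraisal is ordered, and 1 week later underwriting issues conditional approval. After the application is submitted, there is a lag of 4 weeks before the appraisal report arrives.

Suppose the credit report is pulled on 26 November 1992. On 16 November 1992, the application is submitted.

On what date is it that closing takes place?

The credit report is pulled: Nov 26, 1992.
The appraisal is ordered: Nov 26, 1992 + 2 weeks = Dec 10, 1992.
Underwriting issues conditional approval: Dec 10, 1992 + 1 week = Dec 17, 1992.
Clear-to-close is issued: Dec 17, 1992 + 6 weeks = Jan 28, 1993.
The application is submitted: Nov 16, 1992.
The appraisal report arrives: Nov 16, 1992 + 4 weeks = Dec 14, 1992.
Both prerequisites met — clear-to-close is issued (Jan 28, 1993), the appraisal report arrives (Dec 14, 1992); the later is Jan 28, 1993.
Closing takes place: Jan 28, 1993 + 4 weeks = Feb 25, 1993.

25 February 1993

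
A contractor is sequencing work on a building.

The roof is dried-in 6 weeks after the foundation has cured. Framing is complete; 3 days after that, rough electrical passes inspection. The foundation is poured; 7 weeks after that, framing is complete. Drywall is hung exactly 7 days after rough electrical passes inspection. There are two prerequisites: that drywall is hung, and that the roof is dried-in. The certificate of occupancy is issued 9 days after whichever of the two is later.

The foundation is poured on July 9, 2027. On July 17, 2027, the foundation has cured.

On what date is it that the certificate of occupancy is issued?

The foundation is poured: Jul 9, 2027.
Framing is complete: Jul 9, 2027 + 7 weeks = Aug 27, 2027.
Rough electrical passes inspection: Aug 27, 2027 + 3 days = Aug 30, 2027.
Drywall is hung: Aug 30, 2027 + 7 days = Sep 6, 2027.
The foundation has cured: Jul 17, 2027.
The roof is dried-in: Jul 17, 2027 + 6 weeks = Aug 28, 2027.
Both prerequisites met — drywall is hung (Sep 6, 2027), the roof is dried-in (Aug 28, 2027); the later is Sep 6, 2027.
The certificate of occupancy is issued: Sep 6, 2027 + 9 days = Sep 15, 2027.

September 15, 2027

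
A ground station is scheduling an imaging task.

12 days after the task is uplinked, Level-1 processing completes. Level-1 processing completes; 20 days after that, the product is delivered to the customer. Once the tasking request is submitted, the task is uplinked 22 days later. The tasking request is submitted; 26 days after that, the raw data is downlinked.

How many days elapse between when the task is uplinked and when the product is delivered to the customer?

32 days

Causal path: the task is uplinked → Level-1 processing completes → the product is delivered to the customer.
Total delay along the path: 12 + 20 = 32 days.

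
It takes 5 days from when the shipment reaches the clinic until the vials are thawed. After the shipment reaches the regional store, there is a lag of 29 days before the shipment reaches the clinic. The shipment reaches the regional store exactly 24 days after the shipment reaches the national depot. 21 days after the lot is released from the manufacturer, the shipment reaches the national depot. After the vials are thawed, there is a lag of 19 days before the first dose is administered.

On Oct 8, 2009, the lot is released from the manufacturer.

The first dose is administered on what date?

Jan 14, 2010

The lot is released from the manufacturer: Oct 8, 2009.
The shipment reaches the national depot: Oct 8, 2009 + 21 days = Oct 29, 2009.
The shipment reaches the regional store: Oct 29, 2009 + 24 days = Nov 22, 2009.
The shipment reaches the clinic: Nov 22, 2009 + 29 days = Dec 21, 2009.
The vials are thawed: Dec 21, 2009 + 5 days = Dec 26, 2009.
The first dose is administered: Dec 26, 2009 + 19 days = Jan 14, 2010.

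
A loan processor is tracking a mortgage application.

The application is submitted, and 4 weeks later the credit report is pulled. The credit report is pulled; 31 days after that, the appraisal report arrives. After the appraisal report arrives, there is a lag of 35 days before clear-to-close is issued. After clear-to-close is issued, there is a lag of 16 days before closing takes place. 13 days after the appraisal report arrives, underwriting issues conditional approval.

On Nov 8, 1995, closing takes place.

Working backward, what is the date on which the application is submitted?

Jul 21, 1995

Closing takes place: Nov 8, 1995.
Clear-to-close is issued: Nov 8, 1995 − 16 days = Oct 23, 1995.
The appraisal report arrives: Oct 23, 1995 − 35 days = Sep 18, 1995.
The credit report is pulled: Sep 18, 1995 − 31 days = Aug 18, 1995.
The application is submitted: Aug 18, 1995 − 4 weeks = Jul 21, 1995.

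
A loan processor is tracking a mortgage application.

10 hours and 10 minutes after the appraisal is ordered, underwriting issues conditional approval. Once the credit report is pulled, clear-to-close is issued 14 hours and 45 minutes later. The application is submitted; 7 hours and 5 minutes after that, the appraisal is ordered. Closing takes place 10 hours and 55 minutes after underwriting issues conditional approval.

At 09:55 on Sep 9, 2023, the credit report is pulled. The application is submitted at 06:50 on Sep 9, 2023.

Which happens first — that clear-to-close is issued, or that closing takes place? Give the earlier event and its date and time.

The credit report is pulled: 09:55 Sep 9, 2023.
Clear-to-close is issued: 09:55 Sep 9, 2023 + 14h45m = 00:40 Sep 10, 2023.
The application is submitted: 06:50 Sep 9, 2023.
The appraisal is ordered: 06:50 Sep 9, 2023 + 7h05m = 13:55 Sep 9, 2023.
Underwriting issues conditional approval: 13:55 Sep 9, 2023 + 10h10m = 00:05 Sep 10, 2023.
Closing takes place: 00:05 Sep 10, 2023 + 10h55m = 11:00 Sep 10, 2023.
Comparing: clear-to-close is issued at 00:40 Sep 10, 2023 vs closing takes place at 11:00 Sep 10, 2023. Earlier: clear-to-close is issued.

Clear-to-close is issued — 00:40 on Sep 10, 2023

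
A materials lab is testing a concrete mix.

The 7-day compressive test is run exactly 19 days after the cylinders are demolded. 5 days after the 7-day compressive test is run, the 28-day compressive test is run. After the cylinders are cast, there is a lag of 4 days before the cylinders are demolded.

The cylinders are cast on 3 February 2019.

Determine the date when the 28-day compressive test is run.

3 March 2019

The cylinders are cast: Feb 3, 2019.
The cylinders are demolded: Feb 3, 2019 + 4 days = Feb 7, 2019.
The 7-day compressive test is run: Feb 7, 2019 + 19 days = Feb 26, 2019.
The 28-day compressive test is run: Feb 26, 2019 + 5 days = Mar 3, 2019.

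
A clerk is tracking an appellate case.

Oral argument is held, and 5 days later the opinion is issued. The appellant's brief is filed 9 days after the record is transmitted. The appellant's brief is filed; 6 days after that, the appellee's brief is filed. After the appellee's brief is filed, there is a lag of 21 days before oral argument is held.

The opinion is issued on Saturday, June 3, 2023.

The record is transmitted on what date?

The opinion is issued: Jun 3, 2023.
Oral argument is held: Jun 3, 2023 − 5 days = May 29, 2023.
The appellee's brief is filed: May 29, 2023 − 21 days = May 8, 2023.
The appellant's brief is filed: May 8, 2023 − 6 days = May 2, 2023.
The record is transmitted: May 2, 2023 − 9 days = Apr 23, 2023.

Sunday, April 23, 2023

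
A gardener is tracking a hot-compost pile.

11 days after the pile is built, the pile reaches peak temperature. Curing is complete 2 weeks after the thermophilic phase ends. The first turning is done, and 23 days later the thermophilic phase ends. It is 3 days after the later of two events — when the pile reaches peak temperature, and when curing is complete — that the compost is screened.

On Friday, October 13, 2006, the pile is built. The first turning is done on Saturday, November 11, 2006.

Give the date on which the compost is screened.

The pile is built: Oct 13, 2006.
The pile reaches peak temperature: Oct 13, 2006 + 11 days = Oct 24, 2006.
The first turning is done: Nov 11, 2006.
The thermophilic phase ends: Nov 11, 2006 + 23 days = Dec 4, 2006.
Curing is complete: Dec 4, 2006 + 2 weeks = Dec 18, 2006.
Both prerequisites met — the pile reaches peak temperature (Oct 24, 2006), curing is complete (Dec 18, 2006); the later is Dec 18, 2006.
The compost is screened: Dec 18, 2006 + 3 days = Dec 21, 2006.

Thursday, December 21, 2006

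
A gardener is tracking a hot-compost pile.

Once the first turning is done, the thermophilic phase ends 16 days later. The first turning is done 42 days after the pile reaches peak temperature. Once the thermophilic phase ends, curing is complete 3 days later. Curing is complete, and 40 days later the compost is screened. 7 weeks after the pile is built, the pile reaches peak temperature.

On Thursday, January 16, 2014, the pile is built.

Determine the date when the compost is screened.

Sunday, June 15, 2014

The pile is built: Jan 16, 2014.
The pile reaches peak temperature: Jan 16, 2014 + 7 weeks = Mar 6, 2014.
The first turning is done: Mar 6, 2014 + 42 days = Apr 17, 2014.
The thermophilic phase ends: Apr 17, 2014 + 16 days = May 3, 2014.
Curing is complete: May 3, 2014 + 3 days = May 6, 2014.
The compost is screened: May 6, 2014 + 40 days = Jun 15, 2014.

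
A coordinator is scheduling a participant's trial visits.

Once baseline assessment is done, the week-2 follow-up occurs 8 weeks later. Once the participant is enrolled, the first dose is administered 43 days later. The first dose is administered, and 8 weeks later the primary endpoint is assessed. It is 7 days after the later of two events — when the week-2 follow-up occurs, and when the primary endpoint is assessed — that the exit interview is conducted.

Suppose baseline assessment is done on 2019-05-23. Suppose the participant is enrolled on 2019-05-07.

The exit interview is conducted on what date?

Baseline assessment is done: May 23, 2019.
The week-2 follow-up occurs: May 23, 2019 + 8 weeks = Jul 18, 2019.
The participant is enrolled: May 7, 2019.
The first dose is administered: May 7, 2019 + 43 days = Jun 19, 2019.
The primary endpoint is assessed: Jun 19, 2019 + 8 weeks = Aug 14, 2019.
Both prerequisites met — the week-2 follow-up occurs (Jul 18, 2019), the primary endpoint is assessed (Aug 14, 2019); the later is Aug 14, 2019.
The exit interview is conducted: Aug 14, 2019 + 7 days = Aug 21, 2019.

2019-08-21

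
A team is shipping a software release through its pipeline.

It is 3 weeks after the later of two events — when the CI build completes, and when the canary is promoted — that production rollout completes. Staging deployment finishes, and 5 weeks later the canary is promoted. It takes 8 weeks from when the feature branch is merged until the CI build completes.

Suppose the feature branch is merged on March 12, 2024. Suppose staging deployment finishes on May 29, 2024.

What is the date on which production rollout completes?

The feature branch is merged: Mar 12, 2024.
The CI build completes: Mar 12, 2024 + 8 weeks = May 7, 2024.
Staging deployment finishes: May 29, 2024.
The canary is promoted: May 29, 2024 + 5 weeks = Jul 3, 2024.
Both prerequisites met — the CI build completes (May 7, 2024), the canary is promoted (Jul 3, 2024); the later is Jul 3, 2024.
Production rollout completes: Jul 3, 2024 + 3 weeks = Jul 24, 2024.

July 24, 2024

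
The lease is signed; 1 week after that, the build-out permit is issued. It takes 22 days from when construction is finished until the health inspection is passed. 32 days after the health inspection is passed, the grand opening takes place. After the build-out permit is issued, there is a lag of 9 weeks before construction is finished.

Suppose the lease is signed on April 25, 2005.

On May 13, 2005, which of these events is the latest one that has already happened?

The lease is signed: Apr 25, 2005.
The build-out permit is issued: Apr 25, 2005 + 1 week = May 2, 2005.
Construction is finished: May 2, 2005 + 9 weeks = Jul 4, 2005.
The health inspection is passed: Jul 4, 2005 + 22 days = Jul 26, 2005.
The grand opening takes place: Jul 26, 2005 + 32 days = Aug 27, 2005.
May 13, 2005 falls between when the build-out permit is issued (May 2, 2005) and when construction is finished (Jul 4, 2005).

The build-out permit is issued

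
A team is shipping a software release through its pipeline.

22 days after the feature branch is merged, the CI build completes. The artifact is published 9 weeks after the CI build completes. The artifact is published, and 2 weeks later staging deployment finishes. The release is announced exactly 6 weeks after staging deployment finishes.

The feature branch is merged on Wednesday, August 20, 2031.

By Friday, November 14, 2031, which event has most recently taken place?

The feature branch is merged: Aug 20, 2031.
The CI build completes: Aug 20, 2031 + 22 days = Sep 11, 2031.
The artifact is published: Sep 11, 2031 + 9 weeks = Nov 13, 2031.
Staging deployment finishes: Nov 13, 2031 + 2 weeks = Nov 27, 2031.
The release is announced: Nov 27, 2031 + 6 weeks = Jan 8, 2032.
Nov 14, 2031 falls between when the artifact is published (Nov 13, 2031) and when staging deployment finishes (Nov 27, 2031).

The artifact is published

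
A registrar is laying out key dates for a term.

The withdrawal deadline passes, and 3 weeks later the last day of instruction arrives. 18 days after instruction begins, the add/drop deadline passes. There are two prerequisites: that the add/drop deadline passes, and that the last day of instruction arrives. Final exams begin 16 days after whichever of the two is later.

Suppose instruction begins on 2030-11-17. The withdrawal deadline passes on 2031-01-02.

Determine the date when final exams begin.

2031-02-08

Instruction begins: Nov 17, 2030.
The add/drop deadline passes: Nov 17, 2030 + 18 days = Dec 5, 2030.
The withdrawal deadline passes: Jan 2, 2031.
The last day of instruction arrives: Jan 2, 2031 + 3 weeks = Jan 23, 2031.
Both prerequisites met — the add/drop deadline passes (Dec 5, 2030), the last day of instruction arrives (Jan 23, 2031); the later is Jan 23, 2031.
Final exams begin: Jan 23, 2031 + 16 days = Feb 8, 2031.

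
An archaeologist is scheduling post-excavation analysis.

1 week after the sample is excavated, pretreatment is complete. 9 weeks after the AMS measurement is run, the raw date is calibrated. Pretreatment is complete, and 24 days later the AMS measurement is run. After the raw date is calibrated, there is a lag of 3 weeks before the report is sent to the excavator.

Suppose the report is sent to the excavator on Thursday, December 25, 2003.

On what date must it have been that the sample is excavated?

The report is sent to the excavator: Dec 25, 2003.
The raw date is calibrated: Dec 25, 2003 − 3 weeks = Dec 4, 2003.
The AMS measurement is run: Dec 4, 2003 − 9 weeks = Oct 2, 2003.
Pretreatment is complete: Oct 2, 2003 − 24 days = Sep 8, 2003.
The sample is excavated: Sep 8, 2003 − 1 week = Sep 1, 2003.

Monday, September 1, 2003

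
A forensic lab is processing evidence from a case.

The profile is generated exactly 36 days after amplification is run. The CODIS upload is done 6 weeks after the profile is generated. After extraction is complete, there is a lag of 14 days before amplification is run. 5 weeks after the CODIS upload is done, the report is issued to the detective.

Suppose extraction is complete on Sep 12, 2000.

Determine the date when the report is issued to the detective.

Extraction is complete: Sep 12, 2000.
Amplification is run: Sep 12, 2000 + 14 days = Sep 26, 2000.
The profile is generated: Sep 26, 2000 + 36 days = Nov 1, 2000.
The CODIS upload is done: Nov 1, 2000 + 6 weeks = Dec 13, 2000.
The report is issued to the detective: Dec 13, 2000 + 5 weeks = Jan 17, 2001.

Jan 17, 2001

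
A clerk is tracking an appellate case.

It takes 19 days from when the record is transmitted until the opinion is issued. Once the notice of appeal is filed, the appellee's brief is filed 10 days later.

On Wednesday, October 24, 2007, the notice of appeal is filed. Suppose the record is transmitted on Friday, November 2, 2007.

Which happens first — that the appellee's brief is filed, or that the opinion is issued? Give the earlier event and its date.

The notice of appeal is filed: Oct 24, 2007.
The appellee's brief is filed: Oct 24, 2007 + 10 days = Nov 3, 2007.
The record is transmitted: Nov 2, 2007.
The opinion is issued: Nov 2, 2007 + 19 days = Nov 21, 2007.
Comparing: the appellee's brief is filed on Nov 3, 2007 vs the opinion is issued on Nov 21, 2007. Earlier: the appellee's brief is filed.

The appellee's brief is filed — Saturday, November 3, 2007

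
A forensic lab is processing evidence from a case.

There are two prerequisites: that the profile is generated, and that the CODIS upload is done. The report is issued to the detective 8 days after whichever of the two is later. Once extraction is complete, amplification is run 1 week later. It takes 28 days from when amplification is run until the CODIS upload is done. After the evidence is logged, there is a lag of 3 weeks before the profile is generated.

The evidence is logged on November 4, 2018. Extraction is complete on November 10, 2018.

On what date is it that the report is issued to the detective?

The evidence is logged: Nov 4, 2018.
The profile is generated: Nov 4, 2018 + 3 weeks = Nov 25, 2018.
Extraction is complete: Nov 10, 2018.
Amplification is run: Nov 10, 2018 + 1 week = Nov 17, 2018.
The CODIS upload is done: Nov 17, 2018 + 28 days = Dec 15, 2018.
Both prerequisites met — the profile is generated (Nov 25, 2018), the CODIS upload is done (Dec 15, 2018); the later is Dec 15, 2018.
The report is issued to the detective: Dec 15, 2018 + 8 days = Dec 23, 2018.

December 23, 2018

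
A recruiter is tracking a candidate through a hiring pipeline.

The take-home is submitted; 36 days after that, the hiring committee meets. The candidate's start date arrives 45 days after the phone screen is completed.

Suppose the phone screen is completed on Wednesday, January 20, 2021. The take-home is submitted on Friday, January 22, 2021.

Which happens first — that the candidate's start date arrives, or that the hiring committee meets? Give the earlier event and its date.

The hiring committee meets — Saturday, February 27, 2021

The phone screen is completed: Jan 20, 2021.
The candidate's start date arrives: Jan 20, 2021 + 45 days = Mar 6, 2021.
The take-home is submitted: Jan 22, 2021.
The hiring committee meets: Jan 22, 2021 + 36 days = Feb 27, 2021.
Comparing: the candidate's start date arrives on Mar 6, 2021 vs the hiring committee meets on Feb 27, 2021. Earlier: the hiring committee meets.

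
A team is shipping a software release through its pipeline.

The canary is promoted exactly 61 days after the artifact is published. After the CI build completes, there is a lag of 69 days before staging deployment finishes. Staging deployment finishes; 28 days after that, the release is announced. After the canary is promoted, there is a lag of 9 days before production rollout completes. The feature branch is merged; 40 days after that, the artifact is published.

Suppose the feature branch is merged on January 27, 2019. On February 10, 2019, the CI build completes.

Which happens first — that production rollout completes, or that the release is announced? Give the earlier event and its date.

The feature branch is merged: Jan 27, 2019.
The artifact is published: Jan 27, 2019 + 40 days = Mar 8, 2019.
The canary is promoted: Mar 8, 2019 + 61 days = May 8, 2019.
Production rollout completes: May 8, 2019 + 9 days = May 17, 2019.
The CI build completes: Feb 10, 2019.
Staging deployment finishes: Feb 10, 2019 + 69 days = Apr 20, 2019.
The release is announced: Apr 20, 2019 + 28 days = May 18, 2019.
Comparing: production rollout completes on May 17, 2019 vs the release is announced on May 18, 2019. Earlier: production rollout completes.

Production rollout completes — May 17, 2019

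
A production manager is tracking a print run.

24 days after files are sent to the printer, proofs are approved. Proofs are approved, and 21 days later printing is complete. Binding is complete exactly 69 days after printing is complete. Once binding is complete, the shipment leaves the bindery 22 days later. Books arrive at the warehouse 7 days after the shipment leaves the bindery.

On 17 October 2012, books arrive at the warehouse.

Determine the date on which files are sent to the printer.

Books arrive at the warehouse: Oct 17, 2012.
The shipment leaves the bindery: Oct 17, 2012 − 7 days = Oct 10, 2012.
Binding is complete: Oct 10, 2012 − 22 days = Sep 18, 2012.
Printing is complete: Sep 18, 2012 − 69 days = Jul 11, 2012.
Proofs are approved: Jul 11, 2012 − 21 days = Jun 20, 2012.
Files are sent to the printer: Jun 20, 2012 − 24 days = May 27, 2012.

27 May 2012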